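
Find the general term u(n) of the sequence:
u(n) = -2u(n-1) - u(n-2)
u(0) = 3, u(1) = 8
Characteristic equation: x² + 2x + 1 = 0, which is (x - (-1))².
Repeated root r = -1.
General solution: u(n) = (A + Bn)·(-1)^n.
From u(0) = 3: A = 3.
From u(1) = 8: (A + B)·(-1) = 8 ⇒ B = -11.
So u(n) = \left(3 - 11 n\right) \cdot (-1)^n.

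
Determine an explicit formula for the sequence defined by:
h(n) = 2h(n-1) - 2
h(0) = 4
First-order linear non-homogeneous.
Homogeneous solution: h_h(n) = A·(2)^n.
Try constant particular solution h_p = K: K = 2K - 2 ⇒ K = 2.
General: h(n) = A·(2)^n + 2.
Apply h(0) = 4: A + 2 = 4 ⇒ A = 2.
So h(n) = 2 \cdot 2^{n} + 2.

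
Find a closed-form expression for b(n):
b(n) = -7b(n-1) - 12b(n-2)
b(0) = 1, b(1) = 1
Characteristic equation: x² + 7x + 12 = 0, which factors as (x - (-4))(x - (-3)) = 0.
Roots r₁ = -4, r₂ = -3 (distinct).
General solution: b(n) = A·(-4)^n + B·(-3)^n.
From b(0) = 1: A + B = 1.
From b(1) = 1: -4A - 3B = 1.
Solving: A = -4, B = 5.
So b(n) = 5 \left(-3\right)^{n} - 4 \left(-4\right)^{n}.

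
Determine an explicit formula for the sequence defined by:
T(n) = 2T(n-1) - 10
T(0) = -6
First-order linear non-homogeneous.
Homogeneous solution: T_h(n) = A·(2)^n.
Try constant particular solution T_p = K: K = 2K - 10 ⇒ K = 10.
General: T(n) = A·(2)^n + 10.
Apply T(0) = -6: A + 10 = -6 ⇒ A = -16.
So T(n) = 10 - 16 \cdot 2^{n}.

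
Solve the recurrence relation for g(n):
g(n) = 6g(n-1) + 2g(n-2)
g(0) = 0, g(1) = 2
Characteristic equation: x² - 6x - 2 = 0.
Discriminant Δ = (6)² + 4·(2) = 44.
Roots r₁,₂ = (6 ± √44)/2, so r₁ = 3 + \sqrt{11}, r₂ = 3 - \sqrt{11}.
General solution: g(n) = A·r₁^n + B·r₂^n.
From the initial conditions, A + B = 0 and r₁A + r₂B = 2.
Since r₁ - r₂ = √44: A = (2 - (0)r₂)/√44 = \frac{\sqrt{11}}{11}, and B = 0 - A = - \frac{\sqrt{11}}{11}.
So g(n) = \left(\frac{\sqrt{11}}{11}\right)\left(3 + \sqrt{11}\right)^n + \left(- \frac{\sqrt{11}}{11}\right)\left(3 - \sqrt{11}\right)^n.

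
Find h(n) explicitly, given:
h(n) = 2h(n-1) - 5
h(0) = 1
First-order linear non-homogeneous.
Homogeneous solution: h_h(n) = A·(2)^n.
Try constant particular solution h_p = K: K = 2K - 5 ⇒ K = 5.
General: h(n) = A·(2)^n + 5.
Apply h(0) = 1: A + 5 = 1 ⇒ A = -4.
So h(n) = 5 - 4 \cdot 2^{n}.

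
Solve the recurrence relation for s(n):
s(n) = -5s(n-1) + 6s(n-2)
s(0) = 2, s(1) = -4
Characteristic equation: x² + 5x - 6 = 0, which factors as (x - (-6))(x - (1)) = 0.
Roots r₁ = -6, r₂ = 1 (distinct).
General solution: s(n) = A·(-6)^n + B·(1)^n.
From s(0) = 2: A + B = 2.
From s(1) = -4: -6A + B = -4.
Solving: A = \frac{6}{7}, B = \frac{8}{7}.
So s(n) = \frac{6 \left(-6\right)^{n}}{7} + \frac{8}{7}.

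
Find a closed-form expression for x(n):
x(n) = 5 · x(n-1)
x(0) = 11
Pure geometric recurrence with ratio 5.
By induction x(n) = x(0) · (5)^n = 11 \cdot 5^{n}.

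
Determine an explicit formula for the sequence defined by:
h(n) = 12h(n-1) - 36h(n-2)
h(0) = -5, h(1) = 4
Characteristic equation: x² - 12x + 36 = 0, which is (x - (6))².
Repeated root r = 6.
General solution: h(n) = (A + Bn)·(6)^n.
From h(0) = -5: A = -5.
From h(1) = 4: (A + B)·(6) = 4 ⇒ B = \frac{17}{3}.
So h(n) = \left(\frac{17 n}{3} - 5\right) \cdot (6)^n.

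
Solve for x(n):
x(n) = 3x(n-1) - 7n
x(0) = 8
First-order linear with linear forcing.
Homogeneous solution: x_h(n) = A·(3)^n.
Try particular x_p(n) = pn + q. Substituting:
  pn + q = 3(p(n-1) + q) - 7n.
Matching the n-coefficient: p = 3p - 7 ⇒ p = \frac{7}{2}.
Matching constants: q = -3p + 3q ⇒ q = \frac{21}{4}.
General: x(n) = A·(3)^n + \frac{7 n}{2} + \frac{21}{4}.
Apply x(0) = 8: A + \frac{21}{4} = 8 ⇒ A = \frac{11}{4}.
So x(n) = \frac{11 \cdot 3^{n}}{4} + \frac{7 n}{2} + \frac{21}{4}.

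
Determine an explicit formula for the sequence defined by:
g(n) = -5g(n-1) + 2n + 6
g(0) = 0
First-order linear with linear forcing.
Homogeneous solution: g_h(n) = A·(-5)^n.
Try particular g_p(n) = pn + q. Substituting:
  pn + q = -5(p(n-1) + q) + 2n + 6.
Matching the n-coefficient: p = -5p + 2 ⇒ p = \frac{1}{3}.
Matching constants: q = 5p - 5q + 6 ⇒ q = \frac{23}{18}.
General: g(n) = A·(-5)^n + \frac{n}{3} + \frac{23}{18}.
Apply g(0) = 0: A + \frac{23}{18} = 0 ⇒ A = - \frac{23}{18}.
So g(n) = - \frac{23 \left(-5\right)^{n}}{18} + \frac{n}{3} + \frac{23}{18}.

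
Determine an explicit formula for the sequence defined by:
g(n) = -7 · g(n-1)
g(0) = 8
Pure geometric recurrence with ratio -7.
By induction g(n) = g(0) · (-7)^n = 8 \left(-7\right)^{n}.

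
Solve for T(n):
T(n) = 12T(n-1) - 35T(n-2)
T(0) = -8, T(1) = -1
Characteristic equation: x² - 12x + 35 = 0, which factors as (x - (7))(x - (5)) = 0.
Roots r₁ = 7, r₂ = 5 (distinct).
General solution: T(n) = A·(7)^n + B·(5)^n.
From T(0) = -8: A + B = -8.
From T(1) = -1: 7A + 5B = -1.
Solving: A = \frac{39}{2}, B = - \frac{55}{2}.
So T(n) = - \frac{55 \cdot 5^{n}}{2} + \frac{39 \cdot 7^{n}}{2}.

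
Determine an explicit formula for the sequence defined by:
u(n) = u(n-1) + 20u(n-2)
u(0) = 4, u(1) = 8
Characteristic equation: x² - x - 20 = 0, which factors as (x - (5))(x - (-4)) = 0.
Roots r₁ = 5, r₂ = -4 (distinct).
General solution: u(n) = A·(5)^n + B·(-4)^n.
From u(0) = 4: A + B = 4.
From u(1) = 8: 5A - 4B = 8.
Solving: A = \frac{8}{3}, B = \frac{4}{3}.
So u(n) = \frac{4 \left(-4\right)^{n}}{3} + \frac{8 \cdot 5^{n}}{3}.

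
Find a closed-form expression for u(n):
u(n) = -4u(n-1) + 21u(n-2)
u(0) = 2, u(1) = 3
Characteristic equation: x² + 4x - 21 = 0, which factors as (x - (-7))(x - (3)) = 0.
Roots r₁ = -7, r₂ = 3 (distinct).
General solution: u(n) = A·(-7)^n + B·(3)^n.
From u(0) = 2: A + B = 2.
From u(1) = 3: -7A + 3B = 3.
Solving: A = \frac{3}{10}, B = \frac{17}{10}.
So u(n) = \frac{3 \left(-7\right)^{n}}{10} + \frac{17 \cdot 3^{n}}{10}.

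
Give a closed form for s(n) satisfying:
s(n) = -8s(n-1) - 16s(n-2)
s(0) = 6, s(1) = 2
Characteristic equation: x² + 8x + 16 = 0, which is (x - (-4))².
Repeated root r = -4.
General solution: s(n) = (A + Bn)·(-4)^n.
From s(0) = 6: A = 6.
From s(1) = 2: (A + B)·(-4) = 2 ⇒ B = - \frac{13}{2}.
So s(n) = \left(6 - \frac{13 n}{2}\right) \cdot (-4)^n.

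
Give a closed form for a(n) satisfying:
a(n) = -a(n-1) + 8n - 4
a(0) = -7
First-order linear with linear forcing.
Homogeneous solution: a_h(n) = A·(-1)^n.
Try particular a_p(n) = pn + q. Substituting:
  pn + q = -(p(n-1) + q) + 8n - 4.
Matching the n-coefficient: p = -p + 8 ⇒ p = 4.
Matching constants: q = p - q - 4 ⇒ q = 0.
General: a(n) = A·(-1)^n + 4 n + 0.
Apply a(0) = -7: A + 0 = -7 ⇒ A = -7.
So a(n) = - 7 \left(-1\right)^{n} + 4 n.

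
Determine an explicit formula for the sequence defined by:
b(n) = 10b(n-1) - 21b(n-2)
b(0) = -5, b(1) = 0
Characteristic equation: x² - 10x + 21 = 0, which factors as (x - (7))(x - (3)) = 0.
Roots r₁ = 7, r₂ = 3 (distinct).
General solution: b(n) = A·(7)^n + B·(3)^n.
From b(0) = -5: A + B = -5.
From b(1) = 0: 7A + 3B = 0.
Solving: A = \frac{15}{4}, B = - \frac{35}{4}.
So b(n) = - \frac{35 \cdot 3^{n}}{4} + \frac{15 \cdot 7^{n}}{4}.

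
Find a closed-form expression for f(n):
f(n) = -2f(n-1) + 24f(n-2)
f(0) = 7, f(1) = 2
Characteristic equation: x² + 2x - 24 = 0, which factors as (x - (4))(x - (-6)) = 0.
Roots r₁ = 4, r₂ = -6 (distinct).
General solution: f(n) = A·(4)^n + B·(-6)^n.
From f(0) = 7: A + B = 7.
From f(1) = 2: 4A - 6B = 2.
Solving: A = \frac{22}{5}, B = \frac{13}{5}.
So f(n) = \frac{13 \left(-6\right)^{n}}{5} + \frac{22 \cdot 4^{n}}{5}.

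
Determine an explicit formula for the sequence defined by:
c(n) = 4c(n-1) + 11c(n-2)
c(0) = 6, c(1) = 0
Characteristic equation: x² - 4x - 11 = 0.
Discriminant Δ = (4)² + 4·(11) = 60.
Roots r₁,₂ = (4 ± √60)/2, so r₁ = 2 + \sqrt{15}, r₂ = 2 - \sqrt{15}.
General solution: c(n) = A·r₁^n + B·r₂^n.
From the initial conditions, A + B = 6 and r₁A + r₂B = 0.
Since r₁ - r₂ = √60: A = (0 - (6)r₂)/√60 = 3 - \frac{2 \sqrt{15}}{5}, and B = 6 - A = \frac{2 \sqrt{15}}{5} + 3.
So c(n) = \left(3 - \frac{2 \sqrt{15}}{5}\right)\left(2 + \sqrt{15}\right)^n + \left(\frac{2 \sqrt{15}}{5} + 3\right)\left(2 - \sqrt{15}\right)^n.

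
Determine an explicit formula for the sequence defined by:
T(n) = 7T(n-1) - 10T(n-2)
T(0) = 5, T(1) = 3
Characteristic equation: x² - 7x + 10 = 0, which factors as (x - (2))(x - (5)) = 0.
Roots r₁ = 2, r₂ = 5 (distinct).
General solution: T(n) = A·(2)^n + B·(5)^n.
From T(0) = 5: A + B = 5.
From T(1) = 3: 2A + 5B = 3.
Solving: A = \frac{22}{3}, B = - \frac{7}{3}.
So T(n) = \frac{22 \cdot 2^{n}}{3} - \frac{7 \cdot 5^{n}}{3}.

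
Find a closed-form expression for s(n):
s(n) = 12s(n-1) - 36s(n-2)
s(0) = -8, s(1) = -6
Characteristic equation: x² - 12x + 36 = 0, which is (x - (6))².
Repeated root r = 6.
General solution: s(n) = (A + Bn)·(6)^n.
From s(0) = -8: A = -8.
From s(1) = -6: (A + B)·(6) = -6 ⇒ B = 7.
So s(n) = \left(7 n - 8\right) \cdot (6)^n.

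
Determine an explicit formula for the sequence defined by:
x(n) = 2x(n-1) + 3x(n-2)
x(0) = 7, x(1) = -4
Characteristic equation: x² - 2x - 3 = 0, which factors as (x - (-1))(x - (3)) = 0.
Roots r₁ = -1, r₂ = 3 (distinct).
General solution: x(n) = A·(-1)^n + B·(3)^n.
From x(0) = 7: A + B = 7.
From x(1) = -4: -A + 3B = -4.
Solving: A = \frac{25}{4}, B = \frac{3}{4}.
So x(n) = \frac{25 \left(-1\right)^{n}}{4} + \frac{3 \cdot 3^{n}}{4}.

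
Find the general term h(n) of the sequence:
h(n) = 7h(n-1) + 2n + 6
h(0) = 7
First-order linear with linear forcing.
Homogeneous solution: h_h(n) = A·(7)^n.
Try particular h_p(n) = pn + q. Substituting:
  pn + q = 7(p(n-1) + q) + 2n + 6.
Matching the n-coefficient: p = 7p + 2 ⇒ p = - \frac{1}{3}.
Matching constants: q = -7p + 7q + 6 ⇒ q = - \frac{25}{18}.
General: h(n) = A·(7)^n - \frac{n}{3} - \frac{25}{18}.
Apply h(0) = 7: A - \frac{25}{18} = 7 ⇒ A = \frac{151}{18}.
So h(n) = \frac{151 \cdot 7^{n}}{18} - \frac{n}{3} - \frac{25}{18}.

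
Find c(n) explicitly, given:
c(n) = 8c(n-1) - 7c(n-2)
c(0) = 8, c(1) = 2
Characteristic equation: x² - 8x + 7 = 0, which factors as (x - (7))(x - (1)) = 0.
Roots r₁ = 7, r₂ = 1 (distinct).
General solution: c(n) = A·(7)^n + B·(1)^n.
From c(0) = 8: A + B = 8.
From c(1) = 2: 7A + B = 2.
Solving: A = -1, B = 9.
So c(n) = 9 - 7^{n}.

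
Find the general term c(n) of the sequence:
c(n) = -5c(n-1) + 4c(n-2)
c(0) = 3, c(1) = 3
Characteristic equation: x² + 5x - 4 = 0.
Discriminant Δ = (-5)² + 4·(4) = 41.
Roots r₁,₂ = (-5 ± √41)/2, so r₁ = - \frac{5}{2} + \frac{\sqrt{41}}{2}, r₂ = - \frac{\sqrt{41}}{2} - \frac{5}{2}.
General solution: c(n) = A·r₁^n + B·r₂^n.
From the initial conditions, A + B = 3 and r₁A + r₂B = 3.
Since r₁ - r₂ = √41: A = (3 - (3)r₂)/√41 = \frac{3}{2} + \frac{21 \sqrt{41}}{82}, and B = 3 - A = \frac{3}{2} - \frac{21 \sqrt{41}}{82}.
So c(n) = \left(\frac{3}{2} + \frac{21 \sqrt{41}}{82}\right)\left(- \frac{5}{2} + \frac{\sqrt{41}}{2}\right)^n + \left(\frac{3}{2} - \frac{21 \sqrt{41}}{82}\right)\left(- \frac{\sqrt{41}}{2} - \frac{5}{2}\right)^n.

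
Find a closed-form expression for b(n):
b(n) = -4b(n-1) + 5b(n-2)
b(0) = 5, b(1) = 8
Characteristic equation: x² + 4x - 5 = 0, which factors as (x - (1))(x - (-5)) = 0.
Roots r₁ = 1, r₂ = -5 (distinct).
General solution: b(n) = A·(1)^n + B·(-5)^n.
From b(0) = 5: A + B = 5.
From b(1) = 8: A - 5B = 8.
Solving: A = \frac{11}{2}, B = - \frac{1}{2}.
So b(n) = \frac{11}{2} - \frac{\left(-5\right)^{n}}{2}.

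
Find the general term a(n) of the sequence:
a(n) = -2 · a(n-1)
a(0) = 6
Pure geometric recurrence with ratio -2.
By induction a(n) = a(0) · (-2)^n = 6 \left(-2\right)^{n}.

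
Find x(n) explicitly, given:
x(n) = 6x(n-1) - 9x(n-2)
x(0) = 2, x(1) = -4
Characteristic equation: x² - 6x + 9 = 0, which is (x - (3))².
Repeated root r = 3.
General solution: x(n) = (A + Bn)·(3)^n.
From x(0) = 2: A = 2.
From x(1) = -4: (A + B)·(3) = -4 ⇒ B = - \frac{10}{3}.
So x(n) = \left(2 - \frac{10 n}{3}\right) \cdot (3)^n.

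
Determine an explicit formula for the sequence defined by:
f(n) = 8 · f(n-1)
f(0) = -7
Pure geometric recurrence with ratio 8.
By induction f(n) = f(0) · (8)^n = - 7 \cdot 8^{n}.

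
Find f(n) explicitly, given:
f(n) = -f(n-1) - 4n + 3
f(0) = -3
First-order linear with linear forcing.
Homogeneous solution: f_h(n) = A·(-1)^n.
Try particular f_p(n) = pn + q. Substituting:
  pn + q = -(p(n-1) + q) - 4n + 3.
Matching the n-coefficient: p = -p - 4 ⇒ p = -2.
Matching constants: q = p - q + 3 ⇒ q = \frac{1}{2}.
General: f(n) = A·(-1)^n - 2 n + \frac{1}{2}.
Apply f(0) = -3: A + \frac{1}{2} = -3 ⇒ A = - \frac{7}{2}.
So f(n) = - \frac{7 \left(-1\right)^{n}}{2} - 2 n + \frac{1}{2}.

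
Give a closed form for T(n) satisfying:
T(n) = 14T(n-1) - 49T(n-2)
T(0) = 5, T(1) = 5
Characteristic equation: x² - 14x + 49 = 0, which is (x - (7))².
Repeated root r = 7.
General solution: T(n) = (A + Bn)·(7)^n.
From T(0) = 5: A = 5.
From T(1) = 5: (A + B)·(7) = 5 ⇒ B = - \frac{30}{7}.
So T(n) = \left(5 - \frac{30 n}{7}\right) \cdot (7)^n.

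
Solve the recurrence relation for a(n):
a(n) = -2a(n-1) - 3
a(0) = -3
First-order linear non-homogeneous.
Homogeneous solution: a_h(n) = A·(-2)^n.
Try constant particular solution a_p = K: K = -2K - 3 ⇒ K = -1.
General: a(n) = A·(-2)^n - 1.
Apply a(0) = -3: A - 1 = -3 ⇒ A = -2.
So a(n) = - 2 \left(-2\right)^{n} - 1.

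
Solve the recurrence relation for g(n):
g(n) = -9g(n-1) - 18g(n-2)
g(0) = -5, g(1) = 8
Characteristic equation: x² + 9x + 18 = 0, which factors as (x - (-3))(x - (-6)) = 0.
Roots r₁ = -3, r₂ = -6 (distinct).
General solution: g(n) = A·(-3)^n + B·(-6)^n.
From g(0) = -5: A + B = -5.
From g(1) = 8: -3A - 6B = 8.
Solving: A = - \frac{22}{3}, B = \frac{7}{3}.
So g(n) = - \frac{22 \left(-3\right)^{n}}{3} + \frac{7 \left(-6\right)^{n}}{3}.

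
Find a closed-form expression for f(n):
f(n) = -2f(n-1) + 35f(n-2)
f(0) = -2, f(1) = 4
Characteristic equation: x² + 2x - 35 = 0, which factors as (x - (5))(x - (-7)) = 0.
Roots r₁ = 5, r₂ = -7 (distinct).
General solution: f(n) = A·(5)^n + B·(-7)^n.
From f(0) = -2: A + B = -2.
From f(1) = 4: 5A - 7B = 4.
Solving: A = - \frac{5}{6}, B = - \frac{7}{6}.
So f(n) = - \frac{7 \left(-7\right)^{n}}{6} - \frac{5 \cdot 5^{n}}{6}.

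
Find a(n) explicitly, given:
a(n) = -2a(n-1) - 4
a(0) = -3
First-order linear non-homogeneous.
Homogeneous solution: a_h(n) = A·(-2)^n.
Try constant particular solution a_p = K: K = -2K - 4 ⇒ K = - \frac{4}{3}.
General: a(n) = A·(-2)^n - \frac{4}{3}.
Apply a(0) = -3: A - \frac{4}{3} = -3 ⇒ A = - \frac{5}{3}.
So a(n) = - \frac{5 \left(-2\right)^{n}}{3} - \frac{4}{3}.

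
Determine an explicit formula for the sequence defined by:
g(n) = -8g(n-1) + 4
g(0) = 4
First-order linear non-homogeneous.
Homogeneous solution: g_h(n) = A·(-8)^n.
Try constant particular solution g_p = K: K = -8K + 4 ⇒ K = \frac{4}{9}.
General: g(n) = A·(-8)^n + \frac{4}{9}.
Apply g(0) = 4: A + \frac{4}{9} = 4 ⇒ A = \frac{32}{9}.
So g(n) = \frac{32 \left(-8\right)^{n}}{9} + \frac{4}{9}.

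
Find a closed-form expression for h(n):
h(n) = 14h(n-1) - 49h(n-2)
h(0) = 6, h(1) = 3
Characteristic equation: x² - 14x + 49 = 0, which is (x - (7))².
Repeated root r = 7.
General solution: h(n) = (A + Bn)·(7)^n.
From h(0) = 6: A = 6.
From h(1) = 3: (A + B)·(7) = 3 ⇒ B = - \frac{39}{7}.
So h(n) = \left(6 - \frac{39 n}{7}\right) \cdot (7)^n.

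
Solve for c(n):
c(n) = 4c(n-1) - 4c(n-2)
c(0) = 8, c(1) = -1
Characteristic equation: x² - 4x + 4 = 0, which is (x - (2))².
Repeated root r = 2.
General solution: c(n) = (A + Bn)·(2)^n.
From c(0) = 8: A = 8.
From c(1) = -1: (A + B)·(2) = -1 ⇒ B = - \frac{17}{2}.
So c(n) = \left(8 - \frac{17 n}{2}\right) \cdot (2)^n.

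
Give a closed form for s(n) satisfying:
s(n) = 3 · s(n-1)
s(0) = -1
Pure geometric recurrence with ratio 3.
By induction s(n) = s(0) · (3)^n = - 3^{n}.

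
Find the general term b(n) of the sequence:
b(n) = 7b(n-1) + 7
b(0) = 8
First-order linear non-homogeneous.
Homogeneous solution: b_h(n) = A·(7)^n.
Try constant particular solution b_p = K: K = 7K + 7 ⇒ K = - \frac{7}{6}.
General: b(n) = A·(7)^n - \frac{7}{6}.
Apply b(0) = 8: A - \frac{7}{6} = 8 ⇒ A = \frac{55}{6}.
So b(n) = \frac{55 \cdot 7^{n}}{6} - \frac{7}{6}.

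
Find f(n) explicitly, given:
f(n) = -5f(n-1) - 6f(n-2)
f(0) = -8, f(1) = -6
Characteristic equation: x² + 5x + 6 = 0, which factors as (x - (-2))(x - (-3)) = 0.
Roots r₁ = -2, r₂ = -3 (distinct).
General solution: f(n) = A·(-2)^n + B·(-3)^n.
From f(0) = -8: A + B = -8.
From f(1) = -6: -2A - 3B = -6.
Solving: A = -30, B = 22.
So f(n) = - 30 \left(-2\right)^{n} + 22 \left(-3\right)^{n}.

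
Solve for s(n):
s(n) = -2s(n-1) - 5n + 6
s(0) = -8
First-order linear with linear forcing.
Homogeneous solution: s_h(n) = A·(-2)^n.
Try particular s_p(n) = pn + q. Substituting:
  pn + q = -2(p(n-1) + q) - 5n + 6.
Matching the n-coefficient: p = -2p - 5 ⇒ p = - \frac{5}{3}.
Matching constants: q = 2p - 2q + 6 ⇒ q = \frac{8}{9}.
General: s(n) = A·(-2)^n - \frac{5 n}{3} + \frac{8}{9}.
Apply s(0) = -8: A + \frac{8}{9} = -8 ⇒ A = - \frac{80}{9}.
So s(n) = - \frac{80 \left(-2\right)^{n}}{9} - \frac{5 n}{3} + \frac{8}{9}.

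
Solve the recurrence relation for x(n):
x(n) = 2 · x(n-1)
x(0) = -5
Pure geometric recurrence with ratio 2.
By induction x(n) = x(0) · (2)^n = - 5 \cdot 2^{n}.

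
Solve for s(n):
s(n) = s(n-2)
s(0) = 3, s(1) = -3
Characteristic equation: x² - 1 = 0, which factors as (x - (-1))(x - (1)) = 0.
Roots r₁ = -1, r₂ = 1 (distinct).
General solution: s(n) = A·(-1)^n + B·(1)^n.
From s(0) = 3: A + B = 3.
From s(1) = -3: -A + B = -3.
Solving: A = 3, B = 0.
So s(n) = 3 \left(-1\right)^{n}.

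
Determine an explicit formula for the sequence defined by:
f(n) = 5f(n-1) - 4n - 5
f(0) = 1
First-order linear with linear forcing.
Homogeneous solution: f_h(n) = A·(5)^n.
Try particular f_p(n) = pn + q. Substituting:
  pn + q = 5(p(n-1) + q) - 4n - 5.
Matching the n-coefficient: p = 5p - 4 ⇒ p = 1.
Matching constants: q = -5p + 5q - 5 ⇒ q = \frac{5}{2}.
General: f(n) = A·(5)^n + n + \frac{5}{2}.
Apply f(0) = 1: A + \frac{5}{2} = 1 ⇒ A = - \frac{3}{2}.
So f(n) = - \frac{3 \cdot 5^{n}}{2} + n + \frac{5}{2}.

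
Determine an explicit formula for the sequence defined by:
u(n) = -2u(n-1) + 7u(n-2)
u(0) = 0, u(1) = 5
Characteristic equation: x² + 2x - 7 = 0.
Discriminant Δ = (-2)² + 4·(7) = 32.
Roots r₁,₂ = (-2 ± √32)/2, so r₁ = -1 + 2 \sqrt{2}, r₂ = - 2 \sqrt{2} - 1.
General solution: u(n) = A·r₁^n + B·r₂^n.
From the initial conditions, A + B = 0 and r₁A + r₂B = 5.
Since r₁ - r₂ = √32: A = (5 - (0)r₂)/√32 = \frac{5 \sqrt{2}}{8}, and B = 0 - A = - \frac{5 \sqrt{2}}{8}.
So u(n) = \left(\frac{5 \sqrt{2}}{8}\right)\left(-1 + 2 \sqrt{2}\right)^n + \left(- \frac{5 \sqrt{2}}{8}\right)\left(- 2 \sqrt{2} - 1\right)^n.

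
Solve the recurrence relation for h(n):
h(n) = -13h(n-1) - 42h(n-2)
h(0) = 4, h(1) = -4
Characteristic equation: x² + 13x + 42 = 0, which factors as (x - (-7))(x - (-6)) = 0.
Roots r₁ = -7, r₂ = -6 (distinct).
General solution: h(n) = A·(-7)^n + B·(-6)^n.
From h(0) = 4: A + B = 4.
From h(1) = -4: -7A - 6B = -4.
Solving: A = -20, B = 24.
So h(n) = 24 \left(-6\right)^{n} - 20 \left(-7\right)^{n}.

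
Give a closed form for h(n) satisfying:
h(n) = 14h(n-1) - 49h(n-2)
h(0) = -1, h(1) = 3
Characteristic equation: x² - 14x + 49 = 0, which is (x - (7))².
Repeated root r = 7.
General solution: h(n) = (A + Bn)·(7)^n.
From h(0) = -1: A = -1.
From h(1) = 3: (A + B)·(7) = 3 ⇒ B = \frac{10}{7}.
So h(n) = \left(\frac{10 n}{7} - 1\right) \cdot (7)^n.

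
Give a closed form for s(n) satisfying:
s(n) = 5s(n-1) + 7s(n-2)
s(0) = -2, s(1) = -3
Characteristic equation: x² - 5x - 7 = 0.
Discriminant Δ = (5)² + 4·(7) = 53.
Roots r₁,₂ = (5 ± √53)/2, so r₁ = \frac{5}{2} + \frac{\sqrt{53}}{2}, r₂ = \frac{5}{2} - \frac{\sqrt{53}}{2}.
General solution: s(n) = A·r₁^n + B·r₂^n.
From the initial conditions, A + B = -2 and r₁A + r₂B = -3.
Since r₁ - r₂ = √53: A = (-3 - (-2)r₂)/√53 = -1 + \frac{2 \sqrt{53}}{53}, and B = -2 - A = -1 - \frac{2 \sqrt{53}}{53}.
So s(n) = \left(-1 + \frac{2 \sqrt{53}}{53}\right)\left(\frac{5}{2} + \frac{\sqrt{53}}{2}\right)^n + \left(-1 - \frac{2 \sqrt{53}}{53}\right)\left(\frac{5}{2} - \frac{\sqrt{53}}{2}\right)^n.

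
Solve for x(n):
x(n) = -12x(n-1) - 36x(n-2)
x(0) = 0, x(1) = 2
Characteristic equation: x² + 12x + 36 = 0, which is (x - (-6))².
Repeated root r = -6.
General solution: x(n) = (A + Bn)·(-6)^n.
From x(0) = 0: A = 0.
From x(1) = 2: (A + B)·(-6) = 2 ⇒ B = - \frac{1}{3}.
So x(n) = \left(- \frac{n}{3}\right) \cdot (-6)^n.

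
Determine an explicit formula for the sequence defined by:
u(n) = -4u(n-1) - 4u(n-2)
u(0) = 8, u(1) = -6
Characteristic equation: x² + 4x + 4 = 0, which is (x - (-2))².
Repeated root r = -2.
General solution: u(n) = (A + Bn)·(-2)^n.
From u(0) = 8: A = 8.
From u(1) = -6: (A + B)·(-2) = -6 ⇒ B = -5.
So u(n) = \left(8 - 5 n\right) \cdot (-2)^n.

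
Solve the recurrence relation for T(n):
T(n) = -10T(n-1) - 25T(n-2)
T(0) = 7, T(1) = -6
Characteristic equation: x² + 10x + 25 = 0, which is (x - (-5))².
Repeated root r = -5.
General solution: T(n) = (A + Bn)·(-5)^n.
From T(0) = 7: A = 7.
From T(1) = -6: (A + B)·(-5) = -6 ⇒ B = - \frac{29}{5}.
So T(n) = \left(7 - \frac{29 n}{5}\right) \cdot (-5)^n.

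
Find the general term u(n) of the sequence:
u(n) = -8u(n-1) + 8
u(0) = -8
First-order linear non-homogeneous.
Homogeneous solution: u_h(n) = A·(-8)^n.
Try constant particular solution u_p = K: K = -8K + 8 ⇒ K = \frac{8}{9}.
General: u(n) = A·(-8)^n + \frac{8}{9}.
Apply u(0) = -8: A + \frac{8}{9} = -8 ⇒ A = - \frac{80}{9}.
So u(n) = \frac{8}{9} - \frac{80 \left(-8\right)^{n}}{9}.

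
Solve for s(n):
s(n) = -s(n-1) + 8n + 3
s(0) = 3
First-order linear with linear forcing.
Homogeneous solution: s_h(n) = A·(-1)^n.
Try particular s_p(n) = pn + q. Substituting:
  pn + q = -(p(n-1) + q) + 8n + 3.
Matching the n-coefficient: p = -p + 8 ⇒ p = 4.
Matching constants: q = p - q + 3 ⇒ q = \frac{7}{2}.
General: s(n) = A·(-1)^n + 4 n + \frac{7}{2}.
Apply s(0) = 3: A + \frac{7}{2} = 3 ⇒ A = - \frac{1}{2}.
So s(n) = - \frac{\left(-1\right)^{n}}{2} + 4 n + \frac{7}{2}.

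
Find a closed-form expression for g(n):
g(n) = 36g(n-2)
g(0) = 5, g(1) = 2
Characteristic equation: x² - 36 = 0, which factors as (x - (6))(x - (-6)) = 0.
Roots r₁ = 6, r₂ = -6 (distinct).
General solution: g(n) = A·(6)^n + B·(-6)^n.
From g(0) = 5: A + B = 5.
From g(1) = 2: 6A - 6B = 2.
Solving: A = \frac{8}{3}, B = \frac{7}{3}.
So g(n) = \frac{7 \left(-6\right)^{n}}{3} + \frac{8 \cdot 6^{n}}{3}.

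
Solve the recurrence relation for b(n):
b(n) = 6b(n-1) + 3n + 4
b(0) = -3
First-order linear with linear forcing.
Homogeneous solution: b_h(n) = A·(6)^n.
Try particular b_p(n) = pn + q. Substituting:
  pn + q = 6(p(n-1) + q) + 3n + 4.
Matching the n-coefficient: p = 6p + 3 ⇒ p = - \frac{3}{5}.
Matching constants: q = -6p + 6q + 4 ⇒ q = - \frac{38}{25}.
General: b(n) = A·(6)^n - \frac{3 n}{5} - \frac{38}{25}.
Apply b(0) = -3: A - \frac{38}{25} = -3 ⇒ A = - \frac{37}{25}.
So b(n) = - \frac{37 \cdot 6^{n}}{25} - \frac{3 n}{5} - \frac{38}{25}.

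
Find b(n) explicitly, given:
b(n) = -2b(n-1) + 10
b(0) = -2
First-order linear non-homogeneous.
Homogeneous solution: b_h(n) = A·(-2)^n.
Try constant particular solution b_p = K: K = -2K + 10 ⇒ K = \frac{10}{3}.
General: b(n) = A·(-2)^n + \frac{10}{3}.
Apply b(0) = -2: A + \frac{10}{3} = -2 ⇒ A = - \frac{16}{3}.
So b(n) = \frac{10}{3} - \frac{16 \left(-2\right)^{n}}{3}.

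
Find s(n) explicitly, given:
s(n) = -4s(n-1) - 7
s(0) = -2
First-order linear non-homogeneous.
Homogeneous solution: s_h(n) = A·(-4)^n.
Try constant particular solution s_p = K: K = -4K - 7 ⇒ K = - \frac{7}{5}.
General: s(n) = A·(-4)^n - \frac{7}{5}.
Apply s(0) = -2: A - \frac{7}{5} = -2 ⇒ A = - \frac{3}{5}.
So s(n) = - \frac{3 \left(-4\right)^{n}}{5} - \frac{7}{5}.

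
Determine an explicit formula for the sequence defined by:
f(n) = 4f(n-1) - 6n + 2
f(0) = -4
First-order linear with linear forcing.
Homogeneous solution: f_h(n) = A·(4)^n.
Try particular f_p(n) = pn + q. Substituting:
  pn + q = 4(p(n-1) + q) - 6n + 2.
Matching the n-coefficient: p = 4p - 6 ⇒ p = 2.
Matching constants: q = -4p + 4q + 2 ⇒ q = 2.
General: f(n) = A·(4)^n + 2 n + 2.
Apply f(0) = -4: A + 2 = -4 ⇒ A = -6.
So f(n) = - 6 \cdot 4^{n} + 2 n + 2.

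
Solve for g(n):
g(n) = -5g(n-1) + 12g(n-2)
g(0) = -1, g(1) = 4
Characteristic equation: x² + 5x - 12 = 0.
Discriminant Δ = (-5)² + 4·(12) = 73.
Roots r₁,₂ = (-5 ± √73)/2, so r₁ = - \frac{5}{2} + \frac{\sqrt{73}}{2}, r₂ = - \frac{\sqrt{73}}{2} - \frac{5}{2}.
General solution: g(n) = A·r₁^n + B·r₂^n.
From the initial conditions, A + B = -1 and r₁A + r₂B = 4.
Since r₁ - r₂ = √73: A = (4 - (-1)r₂)/√73 = - \frac{1}{2} + \frac{3 \sqrt{73}}{146}, and B = -1 - A = - \frac{1}{2} - \frac{3 \sqrt{73}}{146}.
So g(n) = \left(- \frac{1}{2} + \frac{3 \sqrt{73}}{146}\right)\left(- \frac{5}{2} + \frac{\sqrt{73}}{2}\right)^n + \left(- \frac{1}{2} - \frac{3 \sqrt{73}}{146}\right)\left(- \frac{\sqrt{73}}{2} - \frac{5}{2}\right)^n.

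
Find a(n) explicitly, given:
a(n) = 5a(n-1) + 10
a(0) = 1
First-order linear non-homogeneous.
Homogeneous solution: a_h(n) = A·(5)^n.
Try constant particular solution a_p = K: K = 5K + 10 ⇒ K = - \frac{5}{2}.
General: a(n) = A·(5)^n - \frac{5}{2}.
Apply a(0) = 1: A - \frac{5}{2} = 1 ⇒ A = \frac{7}{2}.
So a(n) = \frac{7 \cdot 5^{n}}{2} - \frac{5}{2}.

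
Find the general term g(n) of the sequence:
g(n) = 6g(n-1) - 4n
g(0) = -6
First-order linear with linear forcing.
Homogeneous solution: g_h(n) = A·(6)^n.
Try particular g_p(n) = pn + q. Substituting:
  pn + q = 6(p(n-1) + q) - 4n.
Matching the n-coefficient: p = 6p - 4 ⇒ p = \frac{4}{5}.
Matching constants: q = -6p + 6q ⇒ q = \frac{24}{25}.
General: g(n) = A·(6)^n + \frac{4 n}{5} + \frac{24}{25}.
Apply g(0) = -6: A + \frac{24}{25} = -6 ⇒ A = - \frac{174}{25}.
So g(n) = - \frac{174 \cdot 6^{n}}{25} + \frac{4 n}{5} + \frac{24}{25}.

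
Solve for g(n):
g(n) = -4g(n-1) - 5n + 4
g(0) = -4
First-order linear with linear forcing.
Homogeneous solution: g_h(n) = A·(-4)^n.
Try particular g_p(n) = pn + q. Substituting:
  pn + q = -4(p(n-1) + q) - 5n + 4.
Matching the n-coefficient: p = -4p - 5 ⇒ p = -1.
Matching constants: q = 4p - 4q + 4 ⇒ q = 0.
General: g(n) = A·(-4)^n - n + 0.
Apply g(0) = -4: A + 0 = -4 ⇒ A = -4.
So g(n) = - 4 \left(-4\right)^{n} - n.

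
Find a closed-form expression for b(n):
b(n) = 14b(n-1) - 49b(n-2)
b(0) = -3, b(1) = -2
Characteristic equation: x² - 14x + 49 = 0, which is (x - (7))².
Repeated root r = 7.
General solution: b(n) = (A + Bn)·(7)^n.
From b(0) = -3: A = -3.
From b(1) = -2: (A + B)·(7) = -2 ⇒ B = \frac{19}{7}.
So b(n) = \left(\frac{19 n}{7} - 3\right) \cdot (7)^n.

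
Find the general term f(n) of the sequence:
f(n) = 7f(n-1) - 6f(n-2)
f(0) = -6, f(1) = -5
Characteristic equation: x² - 7x + 6 = 0, which factors as (x - (1))(x - (6)) = 0.
Roots r₁ = 1, r₂ = 6 (distinct).
General solution: f(n) = A·(1)^n + B·(6)^n.
From f(0) = -6: A + B = -6.
From f(1) = -5: A + 6B = -5.
Solving: A = - \frac{31}{5}, B = \frac{1}{5}.
So f(n) = \frac{6^{n}}{5} - \frac{31}{5}.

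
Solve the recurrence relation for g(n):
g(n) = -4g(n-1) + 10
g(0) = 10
First-order linear non-homogeneous.
Homogeneous solution: g_h(n) = A·(-4)^n.
Try constant particular solution g_p = K: K = -4K + 10 ⇒ K = 2.
General: g(n) = A·(-4)^n + 2.
Apply g(0) = 10: A + 2 = 10 ⇒ A = 8.
So g(n) = 8 \left(-4\right)^{n} + 2.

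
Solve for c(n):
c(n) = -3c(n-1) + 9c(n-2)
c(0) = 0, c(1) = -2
Characteristic equation: x² + 3x - 9 = 0.
Discriminant Δ = (-3)² + 4·(9) = 45.
Roots r₁,₂ = (-3 ± √45)/2, so r₁ = - \frac{3}{2} + \frac{3 \sqrt{5}}{2}, r₂ = - \frac{3 \sqrt{5}}{2} - \frac{3}{2}.
General solution: c(n) = A·r₁^n + B·r₂^n.
From the initial conditions, A + B = 0 and r₁A + r₂B = -2.
Since r₁ - r₂ = √45: A = (-2 - (0)r₂)/√45 = - \frac{2 \sqrt{5}}{15}, and B = 0 - A = \frac{2 \sqrt{5}}{15}.
So c(n) = \left(- \frac{2 \sqrt{5}}{15}\right)\left(- \frac{3}{2} + \frac{3 \sqrt{5}}{2}\right)^n + \left(\frac{2 \sqrt{5}}{15}\right)\left(- \frac{3 \sqrt{5}}{2} - \frac{3}{2}\right)^n.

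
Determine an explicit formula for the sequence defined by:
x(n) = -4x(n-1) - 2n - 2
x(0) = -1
First-order linear with linear forcing.
Homogeneous solution: x_h(n) = A·(-4)^n.
Try particular x_p(n) = pn + q. Substituting:
  pn + q = -4(p(n-1) + q) - 2n - 2.
Matching the n-coefficient: p = -4p - 2 ⇒ p = - \frac{2}{5}.
Matching constants: q = 4p - 4q - 2 ⇒ q = - \frac{18}{25}.
General: x(n) = A·(-4)^n - \frac{2 n}{5} - \frac{18}{25}.
Apply x(0) = -1: A - \frac{18}{25} = -1 ⇒ A = - \frac{7}{25}.
So x(n) = - \frac{7 \left(-4\right)^{n}}{25} - \frac{2 n}{5} - \frac{18}{25}.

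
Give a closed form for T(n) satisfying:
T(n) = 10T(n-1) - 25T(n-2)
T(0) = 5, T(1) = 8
Characteristic equation: x² - 10x + 25 = 0, which is (x - (5))².
Repeated root r = 5.
General solution: T(n) = (A + Bn)·(5)^n.
From T(0) = 5: A = 5.
From T(1) = 8: (A + B)·(5) = 8 ⇒ B = - \frac{17}{5}.
So T(n) = \left(5 - \frac{17 n}{5}\right) \cdot (5)^n.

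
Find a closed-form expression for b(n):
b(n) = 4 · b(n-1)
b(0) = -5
Pure geometric recurrence with ratio 4.
By induction b(n) = b(0) · (4)^n = - 5 \cdot 4^{n}.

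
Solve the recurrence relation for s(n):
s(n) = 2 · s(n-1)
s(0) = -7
Pure geometric recurrence with ratio 2.
By induction s(n) = s(0) · (2)^n = - 7 \cdot 2^{n}.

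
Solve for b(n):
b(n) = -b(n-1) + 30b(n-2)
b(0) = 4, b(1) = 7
Characteristic equation: x² + x - 30 = 0, which factors as (x - (5))(x - (-6)) = 0.
Roots r₁ = 5, r₂ = -6 (distinct).
General solution: b(n) = A·(5)^n + B·(-6)^n.
From b(0) = 4: A + B = 4.
From b(1) = 7: 5A - 6B = 7.
Solving: A = \frac{31}{11}, B = \frac{13}{11}.
So b(n) = \frac{13 \left(-6\right)^{n}}{11} + \frac{31 \cdot 5^{n}}{11}.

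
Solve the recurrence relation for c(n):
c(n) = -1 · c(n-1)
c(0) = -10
Pure geometric recurrence with ratio -1.
By induction c(n) = c(0) · (-1)^n = - 10 \left(-1\right)^{n}.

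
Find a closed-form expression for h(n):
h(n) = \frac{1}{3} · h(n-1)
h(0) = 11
Pure geometric recurrence with ratio \frac{1}{3}.
By induction h(n) = h(0) · (\frac{1}{3})^n = 11 \cdot 3^{- n}.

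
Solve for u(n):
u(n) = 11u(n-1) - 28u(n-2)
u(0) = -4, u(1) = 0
Characteristic equation: x² - 11x + 28 = 0, which factors as (x - (7))(x - (4)) = 0.
Roots r₁ = 7, r₂ = 4 (distinct).
General solution: u(n) = A·(7)^n + B·(4)^n.
From u(0) = -4: A + B = -4.
From u(1) = 0: 7A + 4B = 0.
Solving: A = \frac{16}{3}, B = - \frac{28}{3}.
So u(n) = - \frac{28 \cdot 4^{n}}{3} + \frac{16 \cdot 7^{n}}{3}.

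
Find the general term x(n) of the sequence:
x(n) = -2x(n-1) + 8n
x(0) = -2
First-order linear with linear forcing.
Homogeneous solution: x_h(n) = A·(-2)^n.
Try particular x_p(n) = pn + q. Substituting:
  pn + q = -2(p(n-1) + q) + 8n.
Matching the n-coefficient: p = -2p + 8 ⇒ p = \frac{8}{3}.
Matching constants: q = 2p - 2q ⇒ q = \frac{16}{9}.
General: x(n) = A·(-2)^n + \frac{8 n}{3} + \frac{16}{9}.
Apply x(0) = -2: A + \frac{16}{9} = -2 ⇒ A = - \frac{34}{9}.
So x(n) = - \frac{34 \left(-2\right)^{n}}{9} + \frac{8 n}{3} + \frac{16}{9}.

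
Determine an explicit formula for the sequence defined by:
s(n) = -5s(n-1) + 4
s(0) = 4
First-order linear non-homogeneous.
Homogeneous solution: s_h(n) = A·(-5)^n.
Try constant particular solution s_p = K: K = -5K + 4 ⇒ K = \frac{2}{3}.
General: s(n) = A·(-5)^n + \frac{2}{3}.
Apply s(0) = 4: A + \frac{2}{3} = 4 ⇒ A = \frac{10}{3}.
So s(n) = \frac{10 \left(-5\right)^{n}}{3} + \frac{2}{3}.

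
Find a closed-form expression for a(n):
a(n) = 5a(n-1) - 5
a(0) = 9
First-order linear non-homogeneous.
Homogeneous solution: a_h(n) = A·(5)^n.
Try constant particular solution a_p = K: K = 5K - 5 ⇒ K = \frac{5}{4}.
General: a(n) = A·(5)^n + \frac{5}{4}.
Apply a(0) = 9: A + \frac{5}{4} = 9 ⇒ A = \frac{31}{4}.
So a(n) = \frac{31 \cdot 5^{n}}{4} + \frac{5}{4}.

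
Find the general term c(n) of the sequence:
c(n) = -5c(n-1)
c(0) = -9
This is a homogeneous first-order recurrence with ratio -5.
By induction c(n) = c(0) · (-5)^n = - 9 \left(-5\right)^{n}.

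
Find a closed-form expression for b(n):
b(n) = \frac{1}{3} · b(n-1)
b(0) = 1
Pure geometric recurrence with ratio \frac{1}{3}.
By induction b(n) = b(0) · (\frac{1}{3})^n = \left(\frac{1}{3}\right)^{n}.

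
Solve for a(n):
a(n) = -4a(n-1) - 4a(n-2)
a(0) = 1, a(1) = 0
Characteristic equation: x² + 4x + 4 = 0, which is (x - (-2))².
Repeated root r = -2.
General solution: a(n) = (A + Bn)·(-2)^n.
From a(0) = 1: A = 1.
From a(1) = 0: (A + B)·(-2) = 0 ⇒ B = -1.
So a(n) = \left(1 - n\right) \cdot (-2)^n.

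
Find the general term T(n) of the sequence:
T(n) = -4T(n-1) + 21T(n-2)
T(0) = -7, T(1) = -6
Characteristic equation: x² + 4x - 21 = 0, which factors as (x - (-7))(x - (3)) = 0.
Roots r₁ = -7, r₂ = 3 (distinct).
General solution: T(n) = A·(-7)^n + B·(3)^n.
From T(0) = -7: A + B = -7.
From T(1) = -6: -7A + 3B = -6.
Solving: A = - \frac{3}{2}, B = - \frac{11}{2}.
So T(n) = - \frac{3 \left(-7\right)^{n}}{2} - \frac{11 \cdot 3^{n}}{2}.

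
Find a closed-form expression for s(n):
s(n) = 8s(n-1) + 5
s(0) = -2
First-order linear non-homogeneous.
Homogeneous solution: s_h(n) = A·(8)^n.
Try constant particular solution s_p = K: K = 8K + 5 ⇒ K = - \frac{5}{7}.
General: s(n) = A·(8)^n - \frac{5}{7}.
Apply s(0) = -2: A - \frac{5}{7} = -2 ⇒ A = - \frac{9}{7}.
So s(n) = - \frac{9 \cdot 8^{n}}{7} - \frac{5}{7}.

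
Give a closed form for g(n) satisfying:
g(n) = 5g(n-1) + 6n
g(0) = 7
First-order linear with linear forcing.
Homogeneous solution: g_h(n) = A·(5)^n.
Try particular g_p(n) = pn + q. Substituting:
  pn + q = 5(p(n-1) + q) + 6n.
Matching the n-coefficient: p = 5p + 6 ⇒ p = - \frac{3}{2}.
Matching constants: q = -5p + 5q ⇒ q = - \frac{15}{8}.
General: g(n) = A·(5)^n - \frac{3 n}{2} - \frac{15}{8}.
Apply g(0) = 7: A - \frac{15}{8} = 7 ⇒ A = \frac{71}{8}.
So g(n) = \frac{71 \cdot 5^{n}}{8} - \frac{3 n}{2} - \frac{15}{8}.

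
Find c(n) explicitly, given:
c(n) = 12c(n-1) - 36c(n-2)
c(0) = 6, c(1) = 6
Characteristic equation: x² - 12x + 36 = 0, which is (x - (6))².
Repeated root r = 6.
General solution: c(n) = (A + Bn)·(6)^n.
From c(0) = 6: A = 6.
From c(1) = 6: (A + B)·(6) = 6 ⇒ B = -5.
So c(n) = \left(6 - 5 n\right) \cdot (6)^n.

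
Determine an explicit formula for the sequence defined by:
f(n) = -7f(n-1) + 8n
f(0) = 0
First-order linear with linear forcing.
Homogeneous solution: f_h(n) = A·(-7)^n.
Try particular f_p(n) = pn + q. Substituting:
  pn + q = -7(p(n-1) + q) + 8n.
Matching the n-coefficient: p = -7p + 8 ⇒ p = 1.
Matching constants: q = 7p - 7q ⇒ q = \frac{7}{8}.
General: f(n) = A·(-7)^n + n + \frac{7}{8}.
Apply f(0) = 0: A + \frac{7}{8} = 0 ⇒ A = - \frac{7}{8}.
So f(n) = - \frac{7 \left(-7\right)^{n}}{8} + n + \frac{7}{8}.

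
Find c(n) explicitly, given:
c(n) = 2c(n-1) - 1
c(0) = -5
First-order linear non-homogeneous.
Homogeneous solution: c_h(n) = A·(2)^n.
Try constant particular solution c_p = K: K = 2K - 1 ⇒ K = 1.
General: c(n) = A·(2)^n + 1.
Apply c(0) = -5: A + 1 = -5 ⇒ A = -6.
So c(n) = 1 - 6 \cdot 2^{n}.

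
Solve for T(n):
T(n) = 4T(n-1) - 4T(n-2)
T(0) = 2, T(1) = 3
Characteristic equation: x² - 4x + 4 = 0, which is (x - (2))².
Repeated root r = 2.
General solution: T(n) = (A + Bn)·(2)^n.
From T(0) = 2: A = 2.
From T(1) = 3: (A + B)·(2) = 3 ⇒ B = - \frac{1}{2}.
So T(n) = \left(2 - \frac{n}{2}\right) \cdot (2)^n.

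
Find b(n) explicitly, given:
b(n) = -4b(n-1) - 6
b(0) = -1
First-order linear non-homogeneous.
Homogeneous solution: b_h(n) = A·(-4)^n.
Try constant particular solution b_p = K: K = -4K - 6 ⇒ K = - \frac{6}{5}.
General: b(n) = A·(-4)^n - \frac{6}{5}.
Apply b(0) = -1: A - \frac{6}{5} = -1 ⇒ A = \frac{1}{5}.
So b(n) = \frac{\left(-4\right)^{n}}{5} - \frac{6}{5}.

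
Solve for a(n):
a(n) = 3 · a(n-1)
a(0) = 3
Pure geometric recurrence with ratio 3.
By induction a(n) = a(0) · (3)^n = 3 \cdot 3^{n}.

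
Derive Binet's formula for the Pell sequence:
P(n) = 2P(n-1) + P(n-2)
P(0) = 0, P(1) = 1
This is the Pell sequence.
Characteristic equation: x² - 2x - 1 = 0; roots r₁ = 1 + \sqrt{2}, r₂ = 1 - \sqrt{2}.
General: P(n) = A·r₁^n + B·r₂^n. Solving with P(0)=0, P(1)=1 gives A = \frac{\sqrt{2}}{4}, B = - \frac{\sqrt{2}}{4}.
So P(n) = \frac{\sqrt{2} \left(- \left(1 - \sqrt{2}\right)^{n} + \left(1 + \sqrt{2}\right)^{n}\right)}{4}.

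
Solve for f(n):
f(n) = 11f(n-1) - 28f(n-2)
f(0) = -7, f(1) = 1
Characteristic equation: x² - 11x + 28 = 0, which factors as (x - (7))(x - (4)) = 0.
Roots r₁ = 7, r₂ = 4 (distinct).
General solution: f(n) = A·(7)^n + B·(4)^n.
From f(0) = -7: A + B = -7.
From f(1) = 1: 7A + 4B = 1.
Solving: A = \frac{29}{3}, B = - \frac{50}{3}.
So f(n) = - \frac{50 \cdot 4^{n}}{3} + \frac{29 \cdot 7^{n}}{3}.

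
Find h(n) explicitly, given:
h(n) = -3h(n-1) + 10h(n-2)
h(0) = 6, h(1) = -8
Characteristic equation: x² + 3x - 10 = 0, which factors as (x - (-5))(x - (2)) = 0.
Roots r₁ = -5, r₂ = 2 (distinct).
General solution: h(n) = A·(-5)^n + B·(2)^n.
From h(0) = 6: A + B = 6.
From h(1) = -8: -5A + 2B = -8.
Solving: A = \frac{20}{7}, B = \frac{22}{7}.
So h(n) = \frac{20 \left(-5\right)^{n}}{7} + \frac{22 \cdot 2^{n}}{7}.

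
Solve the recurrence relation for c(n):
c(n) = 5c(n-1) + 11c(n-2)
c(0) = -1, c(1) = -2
Characteristic equation: x² - 5x - 11 = 0.
Discriminant Δ = (5)² + 4·(11) = 69.
Roots r₁,₂ = (5 ± √69)/2, so r₁ = \frac{5}{2} + \frac{\sqrt{69}}{2}, r₂ = \frac{5}{2} - \frac{\sqrt{69}}{2}.
General solution: c(n) = A·r₁^n + B·r₂^n.
From the initial conditions, A + B = -1 and r₁A + r₂B = -2.
Since r₁ - r₂ = √69: A = (-2 - (-1)r₂)/√69 = - \frac{1}{2} + \frac{\sqrt{69}}{138}, and B = -1 - A = - \frac{1}{2} - \frac{\sqrt{69}}{138}.
So c(n) = \left(- \frac{1}{2} + \frac{\sqrt{69}}{138}\right)\left(\frac{5}{2} + \frac{\sqrt{69}}{2}\right)^n + \left(- \frac{1}{2} - \frac{\sqrt{69}}{138}\right)\left(\frac{5}{2} - \frac{\sqrt{69}}{2}\right)^n.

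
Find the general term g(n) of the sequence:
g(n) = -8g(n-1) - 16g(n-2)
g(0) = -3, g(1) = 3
Characteristic equation: x² + 8x + 16 = 0, which is (x - (-4))².
Repeated root r = -4.
General solution: g(n) = (A + Bn)·(-4)^n.
From g(0) = -3: A = -3.
From g(1) = 3: (A + B)·(-4) = 3 ⇒ B = \frac{9}{4}.
So g(n) = \left(\frac{9 n}{4} - 3\right) \cdot (-4)^n.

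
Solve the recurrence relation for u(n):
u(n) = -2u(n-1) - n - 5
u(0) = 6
First-order linear with linear forcing.
Homogeneous solution: u_h(n) = A·(-2)^n.
Try particular u_p(n) = pn + q. Substituting:
  pn + q = -2(p(n-1) + q) - n - 5.
Matching the n-coefficient: p = -2p - 1 ⇒ p = - \frac{1}{3}.
Matching constants: q = 2p - 2q - 5 ⇒ q = - \frac{17}{9}.
General: u(n) = A·(-2)^n - \frac{n}{3} - \frac{17}{9}.
Apply u(0) = 6: A - \frac{17}{9} = 6 ⇒ A = \frac{71}{9}.
So u(n) = \frac{71 \left(-2\right)^{n}}{9} - \frac{n}{3} - \frac{17}{9}.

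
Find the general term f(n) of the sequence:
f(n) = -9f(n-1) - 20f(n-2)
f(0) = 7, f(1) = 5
Characteristic equation: x² + 9x + 20 = 0, which factors as (x - (-5))(x - (-4)) = 0.
Roots r₁ = -5, r₂ = -4 (distinct).
General solution: f(n) = A·(-5)^n + B·(-4)^n.
From f(0) = 7: A + B = 7.
From f(1) = 5: -5A - 4B = 5.
Solving: A = -33, B = 40.
So f(n) = 40 \left(-4\right)^{n} - 33 \left(-5\right)^{n}.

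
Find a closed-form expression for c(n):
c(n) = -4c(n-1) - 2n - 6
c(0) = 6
First-order linear with linear forcing.
Homogeneous solution: c_h(n) = A·(-4)^n.
Try particular c_p(n) = pn + q. Substituting:
  pn + q = -4(p(n-1) + q) - 2n - 6.
Matching the n-coefficient: p = -4p - 2 ⇒ p = - \frac{2}{5}.
Matching constants: q = 4p - 4q - 6 ⇒ q = - \frac{38}{25}.
General: c(n) = A·(-4)^n - \frac{2 n}{5} - \frac{38}{25}.
Apply c(0) = 6: A - \frac{38}{25} = 6 ⇒ A = \frac{188}{25}.
So c(n) = \frac{188 \left(-4\right)^{n}}{25} - \frac{2 n}{5} - \frac{38}{25}.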